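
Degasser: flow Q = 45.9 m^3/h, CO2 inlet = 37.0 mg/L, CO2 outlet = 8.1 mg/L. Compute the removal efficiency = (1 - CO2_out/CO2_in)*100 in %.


CO2_out / CO2_in = 8.1 / 37.0 = 0.21891892
Fraction remaining = 0.21891892
efficiency = (1 - 0.21891892) * 100 = 78.1081 %

78.1081 %


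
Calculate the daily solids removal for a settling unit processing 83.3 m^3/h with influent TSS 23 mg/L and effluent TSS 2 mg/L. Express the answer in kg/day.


Concentration drop: TSS_in - TSS_out = 23 - 2 = 21 mg/L
Hourly solids removed = Q * dTSS = 83.3 m^3/h * 21 mg/L = 1749.3 g/h  (m^3/h * mg/L = g/h)
Daily solids removed = 1749.3 * 24 = 41983.2 g/day
Convert g to kg: 41983.2 / 1000 = 41.9832 kg/day

41.9832 kg/day


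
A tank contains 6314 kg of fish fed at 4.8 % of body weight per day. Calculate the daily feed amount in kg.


Feeding rate fraction = 4.8% / 100 = 0.048
Daily feed = 6314 kg * 0.048 = 303.072 kg/day

303.072 kg/day


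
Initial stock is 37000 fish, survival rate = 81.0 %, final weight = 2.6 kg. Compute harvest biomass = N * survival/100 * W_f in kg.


Survivors = 37000 * 81.0/100 = 29970 fish
Harvest biomass = survivors * W_f = 29970 * 2.6 = 77922 kg

77922 kg


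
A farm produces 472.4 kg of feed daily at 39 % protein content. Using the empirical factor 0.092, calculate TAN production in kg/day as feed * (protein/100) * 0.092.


Protein in feed = 472.4 * 39/100 = 184.236 kg/day
TAN = protein * 0.092 = 184.236 * 0.092 = 16.949712 kg/day

16.949712 kg/day


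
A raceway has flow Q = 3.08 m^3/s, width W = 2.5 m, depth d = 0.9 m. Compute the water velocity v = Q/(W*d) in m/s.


Cross-sectional area = W * d = 2.5 * 0.9 = 2.25 m^2
Velocity = Q / A = 3.08 / 2.25 = 1.36889 m/s

1.36889 m/s


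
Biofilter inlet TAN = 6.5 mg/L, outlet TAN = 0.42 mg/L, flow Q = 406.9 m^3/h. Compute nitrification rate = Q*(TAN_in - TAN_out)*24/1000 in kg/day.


Concentration drop: TAN_in - TAN_out = 6.5 - 0.42 = 6.08 mg/L
Hourly TAN removed = Q * dTAN = 406.9 m^3/h * 6.08 mg/L = 2473.952 g/h  (m^3/h * mg/L = g/h)
Daily TAN removed = 2473.952 * 24 = 59374.848 g/day
Convert to kg/day: 59374.848 / 1000 = 59.374848 kg/day

59.374848 kg/day


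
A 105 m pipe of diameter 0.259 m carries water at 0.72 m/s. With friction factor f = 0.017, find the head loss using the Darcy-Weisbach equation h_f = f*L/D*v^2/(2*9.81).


v^2 = 0.72^2 = 0.5184 m^2/s^2
L/D = 105/0.259 = 405.40541
h_f = f*(L/D)*v^2/(2g) = 0.017 * 405.40541 * 0.5184 / 19.62 = 0.182098 m

0.182098 m


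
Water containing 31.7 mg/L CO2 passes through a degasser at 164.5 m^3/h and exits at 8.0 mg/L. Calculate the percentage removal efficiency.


CO2_out / CO2_in = 8.0 / 31.7 = 0.25236593
Fraction remaining = 0.25236593
efficiency = (1 - 0.25236593) * 100 = 74.7634 %

74.7634 %


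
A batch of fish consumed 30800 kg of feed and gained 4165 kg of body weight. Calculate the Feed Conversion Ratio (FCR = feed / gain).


FCR = feed consumed / weight gained
FCR = 30800 kg / 4165 kg = 7.39496

7.39496


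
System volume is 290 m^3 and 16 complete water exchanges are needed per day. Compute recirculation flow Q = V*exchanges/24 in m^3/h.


Daily recirculation volume = 290 m^3 * 16 = 4640 m^3/day
Flow rate Q = daily volume / 24 h = 4640 / 24 = 193.333 m^3/h

193.333 m^3/h


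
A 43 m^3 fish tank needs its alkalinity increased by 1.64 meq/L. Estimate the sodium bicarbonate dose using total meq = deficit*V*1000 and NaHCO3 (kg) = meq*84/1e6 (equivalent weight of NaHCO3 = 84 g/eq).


Tank volume in L = 43 m^3 * 1000 = 43000 L
Total meq required = 1.64 meq/L * 43000 L = 70520 meq
NaHCO3 mass = 70520 meq * 84 mg/meq / 1e6 = 5.92368 kg

5.92368 kg


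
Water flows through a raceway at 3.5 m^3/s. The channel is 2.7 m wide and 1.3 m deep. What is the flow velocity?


Cross-sectional area = W * d = 2.7 * 1.3 = 3.51 m^2
Velocity = Q / A = 3.5 / 3.51 = 0.997151 m/s

0.997151 m/s


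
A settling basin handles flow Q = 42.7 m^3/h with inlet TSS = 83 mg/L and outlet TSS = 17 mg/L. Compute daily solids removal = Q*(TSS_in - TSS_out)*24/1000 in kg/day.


Concentration drop: TSS_in - TSS_out = 83 - 17 = 66 mg/L
Hourly solids removed = Q * dTSS = 42.7 m^3/h * 66 mg/L = 2818.2 g/h  (m^3/h * mg/L = g/h)
Daily solids removed = 2818.2 * 24 = 67636.8 g/day
Convert g to kg: 67636.8 / 1000 = 67.6368 kg/day

67.6368 kg/day


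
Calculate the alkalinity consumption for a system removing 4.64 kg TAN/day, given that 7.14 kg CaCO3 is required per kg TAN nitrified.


Alkalinity factor: 7.14 kg CaCO3 consumed per kg TAN nitrified
alk = 4.64 kg TAN * 7.14 = 33.1296 kg CaCO3/day

33.1296 kg CaCO3/day


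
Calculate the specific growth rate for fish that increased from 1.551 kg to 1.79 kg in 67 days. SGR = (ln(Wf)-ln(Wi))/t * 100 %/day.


ln(W_f) = ln(1.79) = 0.58221562
ln(W_i) = ln(1.551) = 0.43889988
ln(W_f) - ln(W_i) = 0.58221562 - 0.43889988 = 0.14331574
SGR = 0.14331574 / 67 * 100 = 0.213904 %/day

0.213904 %/day


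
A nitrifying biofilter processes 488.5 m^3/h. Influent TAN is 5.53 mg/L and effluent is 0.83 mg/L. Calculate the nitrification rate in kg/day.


Concentration drop: TAN_in - TAN_out = 5.53 - 0.83 = 4.7 mg/L
Hourly TAN removed = Q * dTAN = 488.5 m^3/h * 4.7 mg/L = 2295.95 g/h  (m^3/h * mg/L = g/h)
Daily TAN removed = 2295.95 * 24 = 55102.8 g/day
Convert to kg/day: 55102.8 / 1000 = 55.1028 kg/day

55.1028 kg/day


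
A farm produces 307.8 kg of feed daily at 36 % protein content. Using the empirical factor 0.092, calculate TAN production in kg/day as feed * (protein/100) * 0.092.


Protein in feed = 307.8 * 36/100 = 110.808 kg/day
TAN = protein * 0.092 = 110.808 * 0.092 = 10.194336 kg/day

10.194336 kg/day


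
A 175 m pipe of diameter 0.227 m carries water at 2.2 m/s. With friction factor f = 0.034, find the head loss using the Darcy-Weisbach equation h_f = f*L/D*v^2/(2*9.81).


v^2 = 2.2^2 = 4.84 m^2/s^2
L/D = 175/0.227 = 770.92511
h_f = f*(L/D)*v^2/(2g) = 0.034 * 770.92511 * 4.84 / 19.62 = 6.46603 m

6.46603 m


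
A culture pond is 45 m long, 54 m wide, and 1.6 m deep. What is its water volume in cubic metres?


Base area = L * W = 45 * 54 = 2430 m^2
Volume = area * depth = 2430 * 1.6 = 3888 m^3

3888 m^3


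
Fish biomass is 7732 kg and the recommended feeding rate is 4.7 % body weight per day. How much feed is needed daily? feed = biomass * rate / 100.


Feeding rate fraction = 4.7% / 100 = 0.047
Daily feed = 7732 kg * 0.047 = 363.404 kg/day

363.404 kg/day


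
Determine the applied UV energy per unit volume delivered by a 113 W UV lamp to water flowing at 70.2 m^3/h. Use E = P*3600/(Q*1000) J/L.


Energy delivered per hour = 113 W * 3600 s = 406800 J/h
Volume treated per hour = 70.2 m^3/h * 1000 = 70200 L/h
dose = 406800 / 70200 = 5.79487 J/L

5.79487 J/L


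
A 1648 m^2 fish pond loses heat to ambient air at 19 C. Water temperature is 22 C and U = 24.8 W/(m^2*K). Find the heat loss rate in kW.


Temperature difference dT = 22 - 19 = 3 K
Heat loss (W) = U * A * dT = 24.8 * 1648 * 3 = 122611.2 W
Convert to kW: 122611.2 / 1000 = 122.6112 kW

122.6112 kW


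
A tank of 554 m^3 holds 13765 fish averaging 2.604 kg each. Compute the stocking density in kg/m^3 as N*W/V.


Total biomass = 13765 fish * 2.604 kg = 35844.06 kg
Density = total biomass / volume = 35844.06 / 554 = 64.7005 kg/m^3

64.7005 kg/m^3


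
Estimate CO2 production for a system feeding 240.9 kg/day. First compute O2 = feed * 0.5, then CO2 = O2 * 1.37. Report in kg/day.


O2 = 240.9 * 0.5 = 120.45
CO2 = 120.45 * 1.37 = 165.0165

165.0165 kg/day


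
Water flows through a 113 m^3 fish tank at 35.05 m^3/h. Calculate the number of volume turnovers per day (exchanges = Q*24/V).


Daily flow volume = 35.05 m^3/h * 24 h = 841.2 m^3/day
Exchanges = daily flow / tank volume = 841.2 / 113 = 7.44425 exchanges/day

7.44425 exchanges/day


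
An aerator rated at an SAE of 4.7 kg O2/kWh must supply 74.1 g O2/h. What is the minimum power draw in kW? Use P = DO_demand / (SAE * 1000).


SAE in g O2/kWh = 4.7 * 1000 = 4700 g/kWh
P = DO_demand / SAE_g = 74.1 / 4700 = 0.015766 kW

0.015766 kW


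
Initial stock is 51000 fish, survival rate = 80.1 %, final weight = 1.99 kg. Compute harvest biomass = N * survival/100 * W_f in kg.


Survivors = 51000 * 80.1/100 = 40851 fish
Harvest biomass = survivors * W_f = 40851 * 1.99 = 81293.49 kg

81293.49 kg


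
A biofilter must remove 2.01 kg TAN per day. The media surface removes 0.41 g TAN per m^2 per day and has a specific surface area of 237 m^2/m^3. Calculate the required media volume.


A = 2.01*1000 / 0.41 = 4902.439 m^2
V = 4902.439 / 237 = 20.6854

20.6854 m^3


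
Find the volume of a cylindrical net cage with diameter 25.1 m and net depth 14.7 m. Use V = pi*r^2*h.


r = d/2 = 25.1/2 = 12.55 m
Base area = pi*r^2 = pi*12.55^2 = 494.8087 m^2
Volume = 494.8087 * 14.7 = 7273.69 m^3

7273.69 m^3


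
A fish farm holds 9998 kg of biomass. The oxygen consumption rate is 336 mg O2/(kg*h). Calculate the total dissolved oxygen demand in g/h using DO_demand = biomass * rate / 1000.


Total O2 consumption (mg/h) = 9998 kg * 336 mg/(kg*h) = 3359328 mg/h
Convert to g/h: 3359328 / 1000 = 3359.328 g/h

3359.328 g/h


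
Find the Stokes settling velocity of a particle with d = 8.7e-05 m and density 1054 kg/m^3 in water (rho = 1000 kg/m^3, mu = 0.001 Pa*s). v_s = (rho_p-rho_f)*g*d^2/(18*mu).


Density difference: rho_p - rho_f = 1054 - 1000 = 54 kg/m^3
d^2 = (8.7e-05)^2 = 7.569e-09 m^2
Numerator = (rho_p - rho_f) * g * d^2 = 54 * 9.81 * 7.569e-09 = 4.0096021e-06
Denominator = 18 * mu = 18 * 0.001 = 0.018
v_s = 4.0096021e-06 / 0.018 = 2.22756e-04 m/s
Check: Re = rho_f * v_s * d / mu = 1000 * 2.22756e-04 * 8.7e-05 / 0.001 = 0.0194 < 1, so Stokes' law applies.

2.22756e-04 m/s


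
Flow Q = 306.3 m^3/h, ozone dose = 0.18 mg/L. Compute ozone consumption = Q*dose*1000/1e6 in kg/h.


O3 demand (mg/h) = Q * dose * 1000 = 306.3 * 0.18 * 1000 = 55134 mg/h
Convert mg to kg: 55134 / 1e6 = 0.055134 kg/h

0.055134 kg/h


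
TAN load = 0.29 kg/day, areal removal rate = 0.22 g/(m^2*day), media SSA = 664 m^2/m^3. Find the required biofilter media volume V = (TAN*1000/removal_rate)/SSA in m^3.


A = 0.29*1000 / 0.22 = 1318.1818 m^2
V = 1318.1818 / 664 = 1.98521

1.98521 m^3


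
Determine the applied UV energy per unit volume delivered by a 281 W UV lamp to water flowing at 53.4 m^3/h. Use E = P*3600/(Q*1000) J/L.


Energy delivered per hour = 281 W * 3600 s = 1011600 J/h
Volume treated per hour = 53.4 m^3/h * 1000 = 53400 L/h
dose = 1011600 / 53400 = 18.9438 J/L

18.9438 J/L


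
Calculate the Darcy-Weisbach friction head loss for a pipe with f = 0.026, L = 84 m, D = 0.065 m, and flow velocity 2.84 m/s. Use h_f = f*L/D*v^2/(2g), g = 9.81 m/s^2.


v^2 = 2.84^2 = 8.0656 m^2/s^2
L/D = 84/0.065 = 1292.3077
h_f = f*(L/D)*v^2/(2g) = 0.026 * 1292.3077 * 8.0656 / 19.62 = 13.8126 m

13.8126 m


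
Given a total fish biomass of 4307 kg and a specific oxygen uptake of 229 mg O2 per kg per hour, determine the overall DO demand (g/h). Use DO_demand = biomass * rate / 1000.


Total O2 consumption (mg/h) = 4307 kg * 229 mg/(kg*h) = 986303 mg/h
Convert to g/h: 986303 / 1000 = 986.303 g/h

986.303 g/h


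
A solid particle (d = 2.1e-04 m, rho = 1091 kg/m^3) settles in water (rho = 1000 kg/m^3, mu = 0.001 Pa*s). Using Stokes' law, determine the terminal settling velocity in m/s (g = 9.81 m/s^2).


Density difference: rho_p - rho_f = 1091 - 1000 = 91 kg/m^3
d^2 = (2.1e-04)^2 = 4.41e-08 m^2
Numerator = (rho_p - rho_f) * g * d^2 = 91 * 9.81 * 4.41e-08 = 3.9368511e-05
Denominator = 18 * mu = 18 * 0.001 = 0.018
v_s = 3.9368511e-05 / 0.018 = 0.00218714 m/s
Check: Re = rho_f * v_s * d / mu = 1000 * 0.00218714 * 2.1e-04 / 0.001 = 0.459 < 1, so Stokes' law applies.

0.00218714 m/s


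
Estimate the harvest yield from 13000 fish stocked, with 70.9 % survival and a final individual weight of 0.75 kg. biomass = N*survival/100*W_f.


Survivors = 13000 * 70.9/100 = 9217 fish
Harvest biomass = survivors * W_f = 9217 * 0.75 = 6912.75 kg

6912.75 kg


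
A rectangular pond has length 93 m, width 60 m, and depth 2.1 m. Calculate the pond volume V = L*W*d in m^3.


Base area = L * W = 93 * 60 = 5580 m^2
Volume = area * depth = 5580 * 2.1 = 11718 m^3

11718 m^3


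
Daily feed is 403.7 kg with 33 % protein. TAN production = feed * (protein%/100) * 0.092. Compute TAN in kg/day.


Protein in feed = 403.7 * 33/100 = 133.221 kg/day
TAN = protein * 0.092 = 133.221 * 0.092 = 12.256332 kg/day

12.256332 kg/day


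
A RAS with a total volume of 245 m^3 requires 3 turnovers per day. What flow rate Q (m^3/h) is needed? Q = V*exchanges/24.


Daily recirculation volume = 245 m^3 * 3 = 735 m^3/day
Flow rate Q = daily volume / 24 h = 735 / 24 = 30.625 m^3/h

30.625 m^3/h


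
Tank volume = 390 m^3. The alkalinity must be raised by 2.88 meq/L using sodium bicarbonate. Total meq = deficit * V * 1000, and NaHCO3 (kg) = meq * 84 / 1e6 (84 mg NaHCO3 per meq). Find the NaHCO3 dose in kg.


Tank volume in L = 390 m^3 * 1000 = 390000 L
Total meq required = 2.88 meq/L * 390000 L = 1123200 meq
NaHCO3 mass = 1123200 meq * 84 mg/meq / 1e6 = 94.3488 kg

94.3488 kg


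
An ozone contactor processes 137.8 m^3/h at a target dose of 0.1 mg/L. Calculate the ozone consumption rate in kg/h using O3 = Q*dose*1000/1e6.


O3 demand (mg/h) = Q * dose * 1000 = 137.8 * 0.1 * 1000 = 13780 mg/h
Convert mg to kg: 13780 / 1e6 = 0.01378 kg/h

0.01378 kg/h


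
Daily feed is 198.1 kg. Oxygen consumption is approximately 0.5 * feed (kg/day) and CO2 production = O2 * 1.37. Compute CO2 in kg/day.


O2 = 198.1 * 0.5 = 99.05
CO2 = 99.05 * 1.37 = 135.6985

135.6985 kg/day


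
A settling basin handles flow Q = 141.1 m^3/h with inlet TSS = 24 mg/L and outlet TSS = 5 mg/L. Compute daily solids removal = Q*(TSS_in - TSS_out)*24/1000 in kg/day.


Concentration drop: TSS_in - TSS_out = 24 - 5 = 19 mg/L
Hourly solids removed = Q * dTSS = 141.1 m^3/h * 19 mg/L = 2680.9 g/h  (m^3/h * mg/L = g/h)
Daily solids removed = 2680.9 * 24 = 64341.6 g/day
Convert g to kg: 64341.6 / 1000 = 64.3416 kg/day

64.3416 kg/day


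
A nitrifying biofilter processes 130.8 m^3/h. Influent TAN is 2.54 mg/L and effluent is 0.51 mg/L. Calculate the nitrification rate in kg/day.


Concentration drop: TAN_in - TAN_out = 2.54 - 0.51 = 2.03 mg/L
Hourly TAN removed = Q * dTAN = 130.8 m^3/h * 2.03 mg/L = 265.524 g/h  (m^3/h * mg/L = g/h)
Daily TAN removed = 265.524 * 24 = 6372.576 g/day
Convert to kg/day: 6372.576 / 1000 = 6.372576 kg/day

6.372576 kg/day


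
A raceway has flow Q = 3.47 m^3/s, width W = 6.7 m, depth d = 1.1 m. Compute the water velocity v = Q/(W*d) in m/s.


Cross-sectional area = W * d = 6.7 * 1.1 = 7.37 m^2
Velocity = Q / A = 3.47 / 7.37 = 0.470828 m/s

0.470828 m/s


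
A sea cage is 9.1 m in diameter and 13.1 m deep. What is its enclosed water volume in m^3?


r = d/2 = 9.1/2 = 4.55 m
Base area = pi*r^2 = pi*4.55^2 = 65.038822 m^2
Volume = 65.038822 * 13.1 = 852.009 m^3

852.009 m^3


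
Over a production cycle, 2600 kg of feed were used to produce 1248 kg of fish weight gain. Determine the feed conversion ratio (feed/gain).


FCR = feed consumed / weight gained
FCR = 2600 kg / 1248 kg = 2.08333

2.08333


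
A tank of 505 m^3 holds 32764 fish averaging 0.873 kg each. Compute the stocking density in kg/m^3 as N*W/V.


Total biomass = 32764 fish * 0.873 kg = 28602.972 kg
Density = total biomass / volume = 28602.972 / 505 = 56.6395 kg/m^3

56.6395 kg/m^3


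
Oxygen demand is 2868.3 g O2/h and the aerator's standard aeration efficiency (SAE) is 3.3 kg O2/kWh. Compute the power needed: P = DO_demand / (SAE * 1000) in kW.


SAE in g O2/kWh = 3.3 * 1000 = 3300 g/kWh
P = DO_demand / SAE_g = 2868.3 / 3300 = 0.869182 kW

0.869182 kW


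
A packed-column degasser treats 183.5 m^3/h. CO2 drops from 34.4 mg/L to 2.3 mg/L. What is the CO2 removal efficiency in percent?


CO2_out / CO2_in = 2.3 / 34.4 = 0.066860465
Fraction remaining = 0.066860465
efficiency = (1 - 0.066860465) * 100 = 93.314 %

93.314 %


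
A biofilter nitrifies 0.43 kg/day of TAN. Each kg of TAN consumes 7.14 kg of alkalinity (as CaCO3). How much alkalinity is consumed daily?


Alkalinity factor: 7.14 kg CaCO3 consumed per kg TAN nitrified
alk = 0.43 kg TAN * 7.14 = 3.0702 kg CaCO3/day

3.0702 kg CaCO3/day


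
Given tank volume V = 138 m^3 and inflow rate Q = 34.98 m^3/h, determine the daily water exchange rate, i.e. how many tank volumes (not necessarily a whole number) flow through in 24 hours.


Daily flow volume = 34.98 m^3/h * 24 h = 839.52 m^3/day
Exchanges = daily flow / tank volume = 839.52 / 138 = 6.08348 exchanges/day

6.08348 exchanges/day


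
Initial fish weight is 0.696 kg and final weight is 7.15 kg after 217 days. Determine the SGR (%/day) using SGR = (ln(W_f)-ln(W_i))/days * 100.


ln(W_f) = ln(7.15) = 1.9671124
ln(W_i) = ln(0.696) = -0.36240562
ln(W_f) - ln(W_i) = 1.9671124 - -0.36240562 = 2.329518
SGR = 2.329518 / 217 * 100 = 1.07351 %/day

1.07351 %/day


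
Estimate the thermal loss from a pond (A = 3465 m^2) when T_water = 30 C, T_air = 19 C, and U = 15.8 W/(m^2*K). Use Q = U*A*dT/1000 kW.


Temperature difference dT = 30 - 19 = 11 K
Heat loss (W) = U * A * dT = 15.8 * 3465 * 11 = 602217 W
Convert to kW: 602217 / 1000 = 602.217 kW

602.217 kW


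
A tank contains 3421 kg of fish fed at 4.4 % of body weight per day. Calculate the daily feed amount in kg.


Feeding rate fraction = 4.4% / 100 = 0.044
Daily feed = 3421 kg * 0.044 = 150.524 kg/day

150.524 kg/day


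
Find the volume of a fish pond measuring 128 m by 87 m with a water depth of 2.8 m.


Base area = L * W = 128 * 87 = 11136 m^2
Volume = area * depth = 11136 * 2.8 = 31180.8 m^3

31180.8 m^3


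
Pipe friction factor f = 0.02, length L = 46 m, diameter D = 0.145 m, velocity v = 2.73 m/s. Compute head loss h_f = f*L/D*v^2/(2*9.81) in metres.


v^2 = 2.73^2 = 7.4529 m^2/s^2
L/D = 46/0.145 = 317.24138
h_f = f*(L/D)*v^2/(2g) = 0.02 * 317.24138 * 7.4529 / 19.62 = 2.41016 m

2.41016 m


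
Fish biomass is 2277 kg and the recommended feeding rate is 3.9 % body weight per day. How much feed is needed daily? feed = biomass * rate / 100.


Feeding rate fraction = 3.9% / 100 = 0.039
Daily feed = 2277 kg * 0.039 = 88.803 kg/day

88.803 kg/day


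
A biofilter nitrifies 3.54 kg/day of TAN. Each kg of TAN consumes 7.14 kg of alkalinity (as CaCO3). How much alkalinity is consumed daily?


Alkalinity factor: 7.14 kg CaCO3 consumed per kg TAN nitrified
alk = 3.54 kg TAN * 7.14 = 25.2756 kg CaCO3/day

25.2756 kg CaCO3/day


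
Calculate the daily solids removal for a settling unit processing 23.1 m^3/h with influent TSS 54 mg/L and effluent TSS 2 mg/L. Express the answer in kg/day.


Concentration drop: TSS_in - TSS_out = 54 - 2 = 52 mg/L
Hourly solids removed = Q * dTSS = 23.1 m^3/h * 52 mg/L = 1201.2 g/h  (m^3/h * mg/L = g/h)
Daily solids removed = 1201.2 * 24 = 28828.8 g/day
Convert g to kg: 28828.8 / 1000 = 28.8288 kg/day

28.8288 kg/day


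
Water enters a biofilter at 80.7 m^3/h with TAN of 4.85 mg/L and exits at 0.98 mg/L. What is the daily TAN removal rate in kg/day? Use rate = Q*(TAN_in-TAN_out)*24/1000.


Concentration drop: TAN_in - TAN_out = 4.85 - 0.98 = 3.87 mg/L
Hourly TAN removed = Q * dTAN = 80.7 m^3/h * 3.87 mg/L = 312.309 g/h  (m^3/h * mg/L = g/h)
Daily TAN removed = 312.309 * 24 = 7495.416 g/day
Convert to kg/day: 7495.416 / 1000 = 7.495416 kg/day

7.495416 kg/day


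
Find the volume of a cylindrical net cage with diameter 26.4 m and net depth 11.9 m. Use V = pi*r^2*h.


r = d/2 = 26.4/2 = 13.2 m
Base area = pi*r^2 = pi*13.2^2 = 547.3911 m^2
Volume = 547.3911 * 11.9 = 6513.95 m^3

6513.95 m^3


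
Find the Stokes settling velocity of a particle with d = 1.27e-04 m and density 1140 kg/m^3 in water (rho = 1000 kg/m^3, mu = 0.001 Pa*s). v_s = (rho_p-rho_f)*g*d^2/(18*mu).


Density difference: rho_p - rho_f = 1140 - 1000 = 140 kg/m^3
d^2 = (1.27e-04)^2 = 1.6129e-08 m^2
Numerator = (rho_p - rho_f) * g * d^2 = 140 * 9.81 * 1.6129e-08 = 2.2151569e-05
Denominator = 18 * mu = 18 * 0.001 = 0.018
v_s = 2.2151569e-05 / 0.018 = 0.00123064 m/s
Check: Re = rho_f * v_s * d / mu = 1000 * 0.00123064 * 1.27e-04 / 0.001 = 0.156 < 1, so Stokes' law applies.

0.00123064 m/s


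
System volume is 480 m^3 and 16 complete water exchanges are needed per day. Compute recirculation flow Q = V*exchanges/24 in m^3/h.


Daily recirculation volume = 480 m^3 * 16 = 7680 m^3/day
Flow rate Q = daily volume / 24 h = 7680 / 24 = 320 m^3/h

320 m^3/h


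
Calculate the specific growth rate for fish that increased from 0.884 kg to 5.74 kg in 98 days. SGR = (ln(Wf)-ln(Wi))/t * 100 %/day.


ln(W_f) = ln(5.74) = 1.7474592
ln(W_i) = ln(0.884) = -0.12329822
ln(W_f) - ln(W_i) = 1.7474592 - -0.12329822 = 1.8707574
SGR = 1.8707574 / 98 * 100 = 1.90894 %/day

1.90894 %/day


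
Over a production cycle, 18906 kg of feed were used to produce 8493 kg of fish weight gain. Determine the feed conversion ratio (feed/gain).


FCR = feed consumed / weight gained
FCR = 18906 kg / 8493 kg = 2.22607

2.22607


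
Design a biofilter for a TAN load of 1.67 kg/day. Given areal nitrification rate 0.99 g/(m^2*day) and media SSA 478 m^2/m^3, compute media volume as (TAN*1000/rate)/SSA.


A = 1.67*1000 / 0.99 = 1686.8687 m^2
V = 1686.8687 / 478 = 3.52901

3.52901 m^3


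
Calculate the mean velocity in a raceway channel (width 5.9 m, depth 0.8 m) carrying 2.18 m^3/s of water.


Cross-sectional area = W * d = 5.9 * 0.8 = 4.72 m^2
Velocity = Q / A = 2.18 / 4.72 = 0.461864 m/s

0.461864 m/s


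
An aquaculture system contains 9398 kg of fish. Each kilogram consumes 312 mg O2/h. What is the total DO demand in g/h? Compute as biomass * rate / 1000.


Total O2 consumption (mg/h) = 9398 kg * 312 mg/(kg*h) = 2932176 mg/h
Convert to g/h: 2932176 / 1000 = 2932.176 g/h

2932.176 g/h


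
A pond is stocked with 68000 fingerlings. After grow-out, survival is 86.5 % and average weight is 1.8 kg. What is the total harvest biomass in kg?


Survivors = 68000 * 86.5/100 = 58820 fish
Harvest biomass = survivors * W_f = 58820 * 1.8 = 105876 kg

105876 kg


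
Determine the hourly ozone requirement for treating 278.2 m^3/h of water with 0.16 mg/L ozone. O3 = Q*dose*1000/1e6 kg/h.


O3 demand (mg/h) = Q * dose * 1000 = 278.2 * 0.16 * 1000 = 44512 mg/h
Convert mg to kg: 44512 / 1e6 = 0.044512 kg/h

0.044512 kg/h


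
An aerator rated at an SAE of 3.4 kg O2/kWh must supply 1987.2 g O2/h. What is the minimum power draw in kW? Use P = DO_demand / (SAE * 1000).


SAE in g O2/kWh = 3.4 * 1000 = 3400 g/kWh
P = DO_demand / SAE_g = 1987.2 / 3400 = 0.584471 kW

0.584471 kW


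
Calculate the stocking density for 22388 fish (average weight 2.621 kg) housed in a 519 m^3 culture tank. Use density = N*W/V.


Total biomass = 22388 fish * 2.621 kg = 58678.948 kg
Density = total biomass / volume = 58678.948 / 519 = 113.062 kg/m^3

113.062 kg/m^3


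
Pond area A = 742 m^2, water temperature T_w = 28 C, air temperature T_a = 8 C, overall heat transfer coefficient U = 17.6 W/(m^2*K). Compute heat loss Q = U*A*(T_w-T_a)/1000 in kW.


Temperature difference dT = 28 - 8 = 20 K
Heat loss (W) = U * A * dT = 17.6 * 742 * 20 = 261184 W
Convert to kW: 261184 / 1000 = 261.184 kW

261.184 kW


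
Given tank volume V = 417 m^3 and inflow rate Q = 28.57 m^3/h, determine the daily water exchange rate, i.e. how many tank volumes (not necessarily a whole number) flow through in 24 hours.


Daily flow volume = 28.57 m^3/h * 24 h = 685.68 m^3/day
Exchanges = daily flow / tank volume = 685.68 / 417 = 1.64432 exchanges/day

1.64432 exchanges/day


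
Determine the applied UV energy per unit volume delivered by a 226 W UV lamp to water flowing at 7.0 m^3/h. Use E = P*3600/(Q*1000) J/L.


Energy delivered per hour = 226 W * 3600 s = 813600 J/h
Volume treated per hour = 7.0 m^3/h * 1000 = 7000 L/h
dose = 813600 / 7000 = 116.229 J/L

116.229 J/L


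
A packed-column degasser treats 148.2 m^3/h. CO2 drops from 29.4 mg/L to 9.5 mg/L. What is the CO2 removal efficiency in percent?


CO2_out / CO2_in = 9.5 / 29.4 = 0.32312925
Fraction remaining = 0.32312925
efficiency = (1 - 0.32312925) * 100 = 67.6871 %

67.6871 %


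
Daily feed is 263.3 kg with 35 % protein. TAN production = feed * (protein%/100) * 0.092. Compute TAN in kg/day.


Protein in feed = 263.3 * 35/100 = 92.155 kg/day
TAN = protein * 0.092 = 92.155 * 0.092 = 8.47826 kg/day

8.47826 kg/day


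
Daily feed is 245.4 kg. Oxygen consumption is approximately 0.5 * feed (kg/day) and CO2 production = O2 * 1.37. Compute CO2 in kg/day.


O2 = 245.4 * 0.5 = 122.7
CO2 = 122.7 * 1.37 = 168.099

168.099 kg/day


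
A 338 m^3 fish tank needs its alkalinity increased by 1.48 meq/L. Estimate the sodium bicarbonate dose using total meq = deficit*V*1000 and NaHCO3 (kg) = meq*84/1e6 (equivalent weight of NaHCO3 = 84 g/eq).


Tank volume in L = 338 m^3 * 1000 = 338000 L
Total meq required = 1.48 meq/L * 338000 L = 500240 meq
NaHCO3 mass = 500240 meq * 84 mg/meq / 1e6 = 42.0202 kg

42.0202 kg


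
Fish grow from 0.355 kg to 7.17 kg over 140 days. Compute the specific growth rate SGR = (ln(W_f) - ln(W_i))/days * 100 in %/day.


ln(W_f) = ln(7.17) = 1.9699057
ln(W_i) = ln(0.355) = -1.0356375
ln(W_f) - ln(W_i) = 1.9699057 - -1.0356375 = 3.0055432
SGR = 3.0055432 / 140 * 100 = 2.14682 %/day

2.14682 %/day


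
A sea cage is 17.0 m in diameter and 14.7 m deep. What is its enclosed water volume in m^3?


r = d/2 = 17.0/2 = 8.5 m
Base area = pi*r^2 = pi*8.5^2 = 226.98007 m^2
Volume = 226.98007 * 14.7 = 3336.61 m^3

3336.61 m^3


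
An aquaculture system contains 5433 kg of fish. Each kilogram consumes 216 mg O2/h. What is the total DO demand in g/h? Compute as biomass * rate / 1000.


Total O2 consumption (mg/h) = 5433 kg * 216 mg/(kg*h) = 1173528 mg/h
Convert to g/h: 1173528 / 1000 = 1173.528 g/h

1173.528 g/h


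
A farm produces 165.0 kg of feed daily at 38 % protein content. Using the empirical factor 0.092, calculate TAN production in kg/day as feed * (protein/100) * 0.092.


Protein in feed = 165.0 * 38/100 = 62.7 kg/day
TAN = protein * 0.092 = 62.7 * 0.092 = 5.7684 kg/day

5.7684 kg/day


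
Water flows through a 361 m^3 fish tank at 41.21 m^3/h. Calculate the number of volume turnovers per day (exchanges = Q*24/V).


Daily flow volume = 41.21 m^3/h * 24 h = 989.04 m^3/day
Exchanges = daily flow / tank volume = 989.04 / 361 = 2.73972 exchanges/day

2.73972 exchanges/day


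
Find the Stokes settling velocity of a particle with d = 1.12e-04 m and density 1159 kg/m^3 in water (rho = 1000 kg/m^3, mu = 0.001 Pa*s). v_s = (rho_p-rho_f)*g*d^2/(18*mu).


Density difference: rho_p - rho_f = 1159 - 1000 = 159 kg/m^3
d^2 = (1.12e-04)^2 = 1.2544e-08 m^2
Numerator = (rho_p - rho_f) * g * d^2 = 159 * 9.81 * 1.2544e-08 = 1.9566006e-05
Denominator = 18 * mu = 18 * 0.001 = 0.018
v_s = 1.9566006e-05 / 0.018 = 0.001087 m/s
Check: Re = rho_f * v_s * d / mu = 1000 * 0.001087 * 1.12e-04 / 0.001 = 0.122 < 1, so Stokes' law applies.

0.001087 m/s


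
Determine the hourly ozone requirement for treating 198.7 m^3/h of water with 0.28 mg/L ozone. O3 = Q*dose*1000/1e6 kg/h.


O3 demand (mg/h) = Q * dose * 1000 = 198.7 * 0.28 * 1000 = 55636 mg/h
Convert mg to kg: 55636 / 1e6 = 0.055636 kg/h

0.055636 kg/h


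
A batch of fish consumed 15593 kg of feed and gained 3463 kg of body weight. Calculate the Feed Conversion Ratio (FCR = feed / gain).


FCR = feed consumed / weight gained
FCR = 15593 kg / 3463 kg = 4.50274

4.50274


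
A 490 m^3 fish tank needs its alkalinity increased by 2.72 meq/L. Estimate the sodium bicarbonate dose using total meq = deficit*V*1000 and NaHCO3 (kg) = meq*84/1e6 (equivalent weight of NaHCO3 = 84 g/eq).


Tank volume in L = 490 m^3 * 1000 = 490000 L
Total meq required = 2.72 meq/L * 490000 L = 1332800 meq
NaHCO3 mass = 1332800 meq * 84 mg/meq / 1e6 = 111.955 kg

111.955 kg


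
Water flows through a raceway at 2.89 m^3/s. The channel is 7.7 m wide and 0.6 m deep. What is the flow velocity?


Cross-sectional area = W * d = 7.7 * 0.6 = 4.62 m^2
Velocity = Q / A = 2.89 / 4.62 = 0.625541 m/s

0.625541 m/s


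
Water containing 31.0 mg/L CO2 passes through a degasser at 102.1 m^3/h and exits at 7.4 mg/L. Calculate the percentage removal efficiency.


CO2_out / CO2_in = 7.4 / 31.0 = 0.23870968
Fraction remaining = 0.23870968
efficiency = (1 - 0.23870968) * 100 = 76.129 %

76.129 %


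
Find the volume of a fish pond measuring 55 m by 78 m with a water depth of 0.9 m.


Base area = L * W = 55 * 78 = 4290 m^2
Volume = area * depth = 4290 * 0.9 = 3861 m^3

3861 m^3


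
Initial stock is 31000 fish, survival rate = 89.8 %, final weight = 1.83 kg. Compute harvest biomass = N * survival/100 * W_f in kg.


Survivors = 31000 * 89.8/100 = 27838 fish
Harvest biomass = survivors * W_f = 27838 * 1.83 = 50943.54 kg

50943.54 kg


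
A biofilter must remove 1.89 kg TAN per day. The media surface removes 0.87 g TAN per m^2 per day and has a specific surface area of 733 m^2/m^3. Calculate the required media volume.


A = 1.89*1000 / 0.87 = 2172.4138 m^2
V = 2172.4138 / 733 = 2.96373

2.96373 m^3


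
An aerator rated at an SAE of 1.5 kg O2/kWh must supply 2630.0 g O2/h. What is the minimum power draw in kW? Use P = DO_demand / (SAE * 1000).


SAE in g O2/kWh = 1.5 * 1000 = 1500 g/kWh
P = DO_demand / SAE_g = 2630.0 / 1500 = 1.75333 kW

1.75333 kW


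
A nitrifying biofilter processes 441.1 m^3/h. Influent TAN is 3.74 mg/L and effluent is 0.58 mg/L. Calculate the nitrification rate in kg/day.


Concentration drop: TAN_in - TAN_out = 3.74 - 0.58 = 3.16 mg/L
Hourly TAN removed = Q * dTAN = 441.1 m^3/h * 3.16 mg/L = 1393.876 g/h  (m^3/h * mg/L = g/h)
Daily TAN removed = 1393.876 * 24 = 33453.024 g/day
Convert to kg/day: 33453.024 / 1000 = 33.453024 kg/day

33.453024 kg/day


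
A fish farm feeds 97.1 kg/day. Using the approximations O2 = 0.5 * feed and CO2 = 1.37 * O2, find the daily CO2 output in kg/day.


O2 = 97.1 * 0.5 = 48.55
CO2 = 48.55 * 1.37 = 66.5135

66.5135 kg/day


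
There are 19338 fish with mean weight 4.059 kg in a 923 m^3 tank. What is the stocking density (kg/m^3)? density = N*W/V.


Total biomass = 19338 fish * 4.059 kg = 78492.942 kg
Density = total biomass / volume = 78492.942 / 923 = 85.0411 kg/m^3

85.0411 kg/m^3


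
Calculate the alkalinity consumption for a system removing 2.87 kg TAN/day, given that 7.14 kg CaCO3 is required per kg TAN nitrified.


Alkalinity factor: 7.14 kg CaCO3 consumed per kg TAN nitrified
alk = 2.87 kg TAN * 7.14 = 20.4918 kg CaCO3/day

20.4918 kg CaCO3/day


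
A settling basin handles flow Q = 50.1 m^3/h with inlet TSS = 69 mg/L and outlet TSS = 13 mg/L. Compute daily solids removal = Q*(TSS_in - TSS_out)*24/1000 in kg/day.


Concentration drop: TSS_in - TSS_out = 69 - 13 = 56 mg/L
Hourly solids removed = Q * dTSS = 50.1 m^3/h * 56 mg/L = 2805.6 g/h  (m^3/h * mg/L = g/h)
Daily solids removed = 2805.6 * 24 = 67334.4 g/day
Convert g to kg: 67334.4 / 1000 = 67.3344 kg/day

67.3344 kg/day


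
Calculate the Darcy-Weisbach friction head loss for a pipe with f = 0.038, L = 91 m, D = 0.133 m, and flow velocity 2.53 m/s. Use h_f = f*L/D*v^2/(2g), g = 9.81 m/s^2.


v^2 = 2.53^2 = 6.4009 m^2/s^2
L/D = 91/0.133 = 684.21053
h_f = f*(L/D)*v^2/(2g) = 0.038 * 684.21053 * 6.4009 / 19.62 = 8.48233 m

8.48233 m


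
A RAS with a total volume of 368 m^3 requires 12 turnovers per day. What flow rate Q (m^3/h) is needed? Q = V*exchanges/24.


Daily recirculation volume = 368 m^3 * 12 = 4416 m^3/day
Flow rate Q = daily volume / 24 h = 4416 / 24 = 184 m^3/h

184 m^3/h


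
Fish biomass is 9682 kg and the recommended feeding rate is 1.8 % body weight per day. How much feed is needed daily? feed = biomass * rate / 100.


Feeding rate fraction = 1.8% / 100 = 0.018
Daily feed = 9682 kg * 0.018 = 174.276 kg/day

174.276 kg/day


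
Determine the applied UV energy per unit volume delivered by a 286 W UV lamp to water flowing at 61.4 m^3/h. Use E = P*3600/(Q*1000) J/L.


Energy delivered per hour = 286 W * 3600 s = 1029600 J/h
Volume treated per hour = 61.4 m^3/h * 1000 = 61400 L/h
dose = 1029600 / 61400 = 16.7687 J/L

16.7687 J/L


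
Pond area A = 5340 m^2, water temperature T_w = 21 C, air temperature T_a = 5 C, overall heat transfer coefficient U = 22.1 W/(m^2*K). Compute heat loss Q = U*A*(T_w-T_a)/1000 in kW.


Temperature difference dT = 21 - 5 = 16 K
Heat loss (W) = U * A * dT = 22.1 * 5340 * 16 = 1888224 W
Convert to kW: 1888224 / 1000 = 1888.224 kW

1888.224 kW


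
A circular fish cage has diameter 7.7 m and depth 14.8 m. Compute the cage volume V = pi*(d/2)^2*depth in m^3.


r = d/2 = 7.7/2 = 3.85 m
Base area = pi*r^2 = pi*3.85^2 = 46.566257 m^2
Volume = 46.566257 * 14.8 = 689.181 m^3

689.181 m^3


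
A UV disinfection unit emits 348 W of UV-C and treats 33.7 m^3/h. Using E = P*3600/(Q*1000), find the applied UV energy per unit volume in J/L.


Energy delivered per hour = 348 W * 3600 s = 1252800 J/h
Volume treated per hour = 33.7 m^3/h * 1000 = 33700 L/h
dose = 1252800 / 33700 = 37.1751 J/L

37.1751 J/L


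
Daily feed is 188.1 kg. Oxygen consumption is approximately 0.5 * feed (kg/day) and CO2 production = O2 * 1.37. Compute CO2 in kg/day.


O2 = 188.1 * 0.5 = 94.05
CO2 = 94.05 * 1.37 = 128.8485

128.8485 kg/day


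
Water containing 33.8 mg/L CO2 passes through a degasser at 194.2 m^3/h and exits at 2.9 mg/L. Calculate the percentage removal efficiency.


CO2_out / CO2_in = 2.9 / 33.8 = 0.085798817
Fraction remaining = 0.085798817
efficiency = (1 - 0.085798817) * 100 = 91.4201 %

91.4201 %


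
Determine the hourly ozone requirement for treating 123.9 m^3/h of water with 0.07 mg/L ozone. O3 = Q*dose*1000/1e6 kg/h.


O3 demand (mg/h) = Q * dose * 1000 = 123.9 * 0.07 * 1000 = 8673 mg/h
Convert mg to kg: 8673 / 1e6 = 0.008673 kg/h

0.008673 kg/h


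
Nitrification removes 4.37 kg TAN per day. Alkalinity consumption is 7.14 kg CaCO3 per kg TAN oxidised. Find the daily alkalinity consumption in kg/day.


Alkalinity factor: 7.14 kg CaCO3 consumed per kg TAN nitrified
alk = 4.37 kg TAN * 7.14 = 31.2018 kg CaCO3/day

31.2018 kg CaCO3/day


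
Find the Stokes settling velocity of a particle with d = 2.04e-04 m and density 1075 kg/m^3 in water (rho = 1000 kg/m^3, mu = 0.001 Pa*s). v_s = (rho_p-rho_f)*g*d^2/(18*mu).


Density difference: rho_p - rho_f = 1075 - 1000 = 75 kg/m^3
d^2 = (2.04e-04)^2 = 4.1616e-08 m^2
Numerator = (rho_p - rho_f) * g * d^2 = 75 * 9.81 * 4.1616e-08 = 3.0618972e-05
Denominator = 18 * mu = 18 * 0.001 = 0.018
v_s = 3.0618972e-05 / 0.018 = 0.00170105 m/s
Check: Re = rho_f * v_s * d / mu = 1000 * 0.00170105 * 2.04e-04 / 0.001 = 0.347 < 1, so Stokes' law applies.

0.00170105 m/s


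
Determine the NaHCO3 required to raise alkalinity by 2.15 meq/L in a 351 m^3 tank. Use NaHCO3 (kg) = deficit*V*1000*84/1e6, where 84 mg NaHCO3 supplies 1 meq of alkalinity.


Tank volume in L = 351 m^3 * 1000 = 351000 L
Total meq required = 2.15 meq/L * 351000 L = 754650 meq
NaHCO3 mass = 754650 meq * 84 mg/meq / 1e6 = 63.3906 kg

63.3906 kg


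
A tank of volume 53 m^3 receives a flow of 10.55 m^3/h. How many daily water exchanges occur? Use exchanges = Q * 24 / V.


Daily flow volume = 10.55 m^3/h * 24 h = 253.2 m^3/day
Exchanges = daily flow / tank volume = 253.2 / 53 = 4.77736 exchanges/day

4.77736 exchanges/day


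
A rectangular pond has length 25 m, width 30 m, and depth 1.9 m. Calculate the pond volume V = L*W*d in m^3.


Base area = L * W = 25 * 30 = 750 m^2
Volume = area * depth = 750 * 1.9 = 1425 m^3

1425 m^3


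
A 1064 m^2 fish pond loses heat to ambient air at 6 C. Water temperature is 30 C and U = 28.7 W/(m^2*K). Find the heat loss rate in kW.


Temperature difference dT = 30 - 6 = 24 K
Heat loss (W) = U * A * dT = 28.7 * 1064 * 24 = 732883.2 W
Convert to kW: 732883.2 / 1000 = 732.8832 kW

732.8832 kW


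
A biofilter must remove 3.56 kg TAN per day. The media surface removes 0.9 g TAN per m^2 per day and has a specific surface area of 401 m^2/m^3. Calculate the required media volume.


A = 3.56*1000 / 0.9 = 3955.5556 m^2
V = 3955.5556 / 401 = 9.86423

9.86423 m^3


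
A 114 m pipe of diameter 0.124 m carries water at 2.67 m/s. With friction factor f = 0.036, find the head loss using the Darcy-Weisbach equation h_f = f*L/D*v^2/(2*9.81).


v^2 = 2.67^2 = 7.1289 m^2/s^2
L/D = 114/0.124 = 919.35484
h_f = f*(L/D)*v^2/(2g) = 0.036 * 919.35484 * 7.1289 / 19.62 = 12.0257 m

12.0257 m


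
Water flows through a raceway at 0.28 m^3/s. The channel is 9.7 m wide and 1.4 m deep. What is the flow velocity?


Cross-sectional area = W * d = 9.7 * 1.4 = 13.58 m^2
Velocity = Q / A = 0.28 / 13.58 = 0.0206186 m/s

0.0206186 m/s


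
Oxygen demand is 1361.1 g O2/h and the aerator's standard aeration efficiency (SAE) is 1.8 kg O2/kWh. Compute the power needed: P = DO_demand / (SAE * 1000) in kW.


SAE in g O2/kWh = 1.8 * 1000 = 1800 g/kWh
P = DO_demand / SAE_g = 1361.1 / 1800 = 0.756167 kW

0.756167 kW


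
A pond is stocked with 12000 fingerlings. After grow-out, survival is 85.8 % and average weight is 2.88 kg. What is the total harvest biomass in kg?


Survivors = 12000 * 85.8/100 = 10296 fish
Harvest biomass = survivors * W_f = 10296 * 2.88 = 29652.48 kg

29652.48 kg


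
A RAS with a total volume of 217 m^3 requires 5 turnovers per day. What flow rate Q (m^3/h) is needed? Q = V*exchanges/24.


Daily recirculation volume = 217 m^3 * 5 = 1085 m^3/day
Flow rate Q = daily volume / 24 h = 1085 / 24 = 45.2083 m^3/h

45.2083 m^3/h


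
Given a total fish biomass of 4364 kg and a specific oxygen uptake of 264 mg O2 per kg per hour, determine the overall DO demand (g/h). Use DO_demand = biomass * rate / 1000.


Total O2 consumption (mg/h) = 4364 kg * 264 mg/(kg*h) = 1152096 mg/h
Convert to g/h: 1152096 / 1000 = 1152.096 g/h

1152.096 g/h


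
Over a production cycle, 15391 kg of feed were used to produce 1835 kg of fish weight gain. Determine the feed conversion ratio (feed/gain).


FCR = feed consumed / weight gained
FCR = 15391 kg / 1835 kg = 8.38747

8.38747


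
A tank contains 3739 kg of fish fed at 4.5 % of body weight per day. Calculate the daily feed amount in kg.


Feeding rate fraction = 4.5% / 100 = 0.045
Daily feed = 3739 kg * 0.045 = 168.255 kg/day

168.255 kg/day


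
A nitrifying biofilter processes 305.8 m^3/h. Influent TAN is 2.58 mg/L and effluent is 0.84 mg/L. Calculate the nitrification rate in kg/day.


Concentration drop: TAN_in - TAN_out = 2.58 - 0.84 = 1.74 mg/L
Hourly TAN removed = Q * dTAN = 305.8 m^3/h * 1.74 mg/L = 532.092 g/h  (m^3/h * mg/L = g/h)
Daily TAN removed = 532.092 * 24 = 12770.208 g/day
Convert to kg/day: 12770.208 / 1000 = 12.770208 kg/day

12.770208 kg/day


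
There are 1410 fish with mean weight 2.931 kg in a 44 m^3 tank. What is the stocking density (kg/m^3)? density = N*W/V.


Total biomass = 1410 fish * 2.931 kg = 4132.71 kg
Density = total biomass / volume = 4132.71 / 44 = 93.9252 kg/m^3

93.9252 kg/m^3


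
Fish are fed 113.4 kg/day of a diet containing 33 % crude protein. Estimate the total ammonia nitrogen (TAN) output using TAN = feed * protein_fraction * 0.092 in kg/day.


Protein in feed = 113.4 * 33/100 = 37.422 kg/day
TAN = protein * 0.092 = 37.422 * 0.092 = 3.442824 kg/day

3.442824 kg/day


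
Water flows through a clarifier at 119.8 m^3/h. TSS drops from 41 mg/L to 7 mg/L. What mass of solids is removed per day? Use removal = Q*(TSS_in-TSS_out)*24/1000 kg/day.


Concentration drop: TSS_in - TSS_out = 41 - 7 = 34 mg/L
Hourly solids removed = Q * dTSS = 119.8 m^3/h * 34 mg/L = 4073.2 g/h  (m^3/h * mg/L = g/h)
Daily solids removed = 4073.2 * 24 = 97756.8 g/day
Convert g to kg: 97756.8 / 1000 = 97.7568 kg/day

97.7568 kg/day
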